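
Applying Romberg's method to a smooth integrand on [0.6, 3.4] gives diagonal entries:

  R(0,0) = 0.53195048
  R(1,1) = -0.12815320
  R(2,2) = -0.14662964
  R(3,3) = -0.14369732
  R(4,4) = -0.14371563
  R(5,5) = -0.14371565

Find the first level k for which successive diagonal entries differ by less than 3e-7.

|R(1,1) − R(0,0)| = 0.66010368 ≥ 3e-7
|R(2,2) − R(1,1)| = 0.01847644 ≥ 3e-7
|R(3,3) − R(2,2)| = 0.00293232 ≥ 3e-7
|R(4,4) − R(3,3)| = 0.00001831 ≥ 3e-7
|R(5,5) − R(4,4)| = 0.00000002 < 3e-7

k = 5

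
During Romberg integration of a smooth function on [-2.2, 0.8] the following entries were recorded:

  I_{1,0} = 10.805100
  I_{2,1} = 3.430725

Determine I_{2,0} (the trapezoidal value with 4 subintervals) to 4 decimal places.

From I_{2,1} = (4·I_{2,0} − I_{1,0})/3, solve for I_{2,0}:
4·I_{2,0} = 3·3.430725 + 10.805100 = 21.097275
I_{2,0} = 5.274319

5.2743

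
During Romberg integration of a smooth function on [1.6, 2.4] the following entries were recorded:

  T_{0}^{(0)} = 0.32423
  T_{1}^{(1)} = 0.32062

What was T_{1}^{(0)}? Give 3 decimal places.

0.322

From T_{1}^{(1)} = (4·T_{1}^{(0)} − T_{0}^{(0)})/3, solve for T_{1}^{(0)}:
4·T_{1}^{(0)} = 3·0.32062 + 0.32423 = 1.28609
T_{1}^{(0)} = 0.32152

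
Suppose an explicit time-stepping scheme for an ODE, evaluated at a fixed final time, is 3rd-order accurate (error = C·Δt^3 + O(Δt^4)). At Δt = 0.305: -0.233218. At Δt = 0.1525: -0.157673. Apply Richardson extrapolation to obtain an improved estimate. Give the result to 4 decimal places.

-0.1469

Extrapolated value = (8·A(Δt/2) − A(Δt)) / (8 − 1)
= (8·(-0.157673) − (-0.233218)) / 7
= -1.028166 / 7 = -0.146881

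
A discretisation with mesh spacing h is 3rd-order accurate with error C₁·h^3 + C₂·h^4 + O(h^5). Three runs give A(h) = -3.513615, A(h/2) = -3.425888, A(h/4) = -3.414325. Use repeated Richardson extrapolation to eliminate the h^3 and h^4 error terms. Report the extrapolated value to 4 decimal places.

First eliminate the h^3 term (factor 2^3 = 8):
  B₁ = (8·(-3.425888) − (-3.513615))/7 = -3.413356
  B₂ = (8·(-3.414325) − (-3.425888))/7 = -3.412673
Then eliminate the h^4 term (factor 2^4 = 16):
  (16·(-3.412673) − (-3.413356))/15 = -3.412627

-3.4126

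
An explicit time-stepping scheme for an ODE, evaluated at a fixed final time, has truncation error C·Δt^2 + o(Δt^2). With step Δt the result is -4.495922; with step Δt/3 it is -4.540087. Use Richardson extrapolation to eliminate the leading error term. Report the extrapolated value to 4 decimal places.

Extrapolated value = (9·A(Δt/3) − A(Δt)) / (9 − 1)
= (9·(-4.540087) − (-4.495922)) / 8
= -36.364861 / 8 = -4.545608

-4.5456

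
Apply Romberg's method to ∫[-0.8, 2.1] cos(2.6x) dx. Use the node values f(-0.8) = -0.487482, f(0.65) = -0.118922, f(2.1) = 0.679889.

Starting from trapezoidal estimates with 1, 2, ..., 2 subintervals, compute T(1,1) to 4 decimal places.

T(0,0) (trapezoid, 1 panel, h=2.9000): 0.278990
T(1,0) (trapezoid, 2 panels, h=1.4500): -0.032942
T(1,1) = -0.032942 + (-0.032942 − 0.278990)/3 = -0.136919

-0.1369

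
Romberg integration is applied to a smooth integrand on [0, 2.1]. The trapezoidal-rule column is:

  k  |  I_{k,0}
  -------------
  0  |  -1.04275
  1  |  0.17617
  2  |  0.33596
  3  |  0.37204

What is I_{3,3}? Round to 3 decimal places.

0.384

I_{1,1} = (4·0.17617 − (-1.04275)) / 3 = 0.58248
I_{2,1} = 0.33596 + (0.33596 − 0.17617)/3 = 0.38922
I_{3,1} = 0.37204 + (0.37204 − 0.33596)/3 = 0.38407
I_{2,2} = (16·0.38922 − 0.58248) / 15 = 0.37634
I_{3,2} = 0.38407 + (0.38407 − 0.38922)/15 = 0.38373
I_{3,3} = 0.38373 + (0.38373 − 0.37634)/63 = 0.38385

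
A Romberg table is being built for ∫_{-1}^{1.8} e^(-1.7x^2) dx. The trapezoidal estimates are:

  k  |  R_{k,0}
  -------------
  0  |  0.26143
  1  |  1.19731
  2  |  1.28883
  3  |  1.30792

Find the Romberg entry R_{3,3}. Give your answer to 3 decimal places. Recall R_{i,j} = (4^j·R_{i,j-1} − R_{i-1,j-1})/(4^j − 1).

R_{1,1} = (4·1.19731 − 0.26143) / 3 = 1.50927
R_{2,1} = (4·1.28883 − 1.19731) / 3 = 1.31934
R_{3,1} = 1.30792 + (1.30792 − 1.28883)/3 = 1.31428
R_{2,2} = 1.31934 + (1.31934 − 1.50927)/15 = 1.30668
R_{3,2} = (16·1.31428 − 1.31934) / 15 = 1.31394
R_{3,3} = (64·1.31394 − 1.30668) / 63 = 1.31406

1.314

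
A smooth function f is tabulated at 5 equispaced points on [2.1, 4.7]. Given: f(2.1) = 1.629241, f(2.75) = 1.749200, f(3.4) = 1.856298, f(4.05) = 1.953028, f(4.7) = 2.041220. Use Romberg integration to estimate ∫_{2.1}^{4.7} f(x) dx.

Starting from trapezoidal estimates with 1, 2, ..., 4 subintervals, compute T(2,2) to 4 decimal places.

4.8083

T(0,0) (trapezoid, 1 panel, h=2.6000): 4.771599
T(1,0) (trapezoid, 2 panels, h=1.3000): 4.798987
T(2,0) (trapezoid, 4 panels, h=0.6500): 4.805942
T(1,1) = 4.798987 + (4.798987 − 4.771599)/3 = 4.808116
T(2,1) = 4.805942 + (4.805942 − 4.798987)/3 = 4.808260
T(2,2) = 4.808260 + (4.808260 − 4.808116)/15 = 4.808270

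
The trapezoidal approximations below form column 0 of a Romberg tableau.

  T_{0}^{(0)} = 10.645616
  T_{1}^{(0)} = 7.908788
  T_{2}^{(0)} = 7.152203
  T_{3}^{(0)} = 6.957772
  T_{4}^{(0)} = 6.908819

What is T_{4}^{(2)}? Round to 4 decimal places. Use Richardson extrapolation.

T_{3}^{(1)} = (4·6.957772 − 7.152203) / 3 = 6.892962
T_{4}^{(1)} = (4·6.908819 − 6.957772) / 3 = 6.892501
T_{4}^{(2)} = 6.892501 + (6.892501 − 6.892962)/15 = 6.892470

6.8925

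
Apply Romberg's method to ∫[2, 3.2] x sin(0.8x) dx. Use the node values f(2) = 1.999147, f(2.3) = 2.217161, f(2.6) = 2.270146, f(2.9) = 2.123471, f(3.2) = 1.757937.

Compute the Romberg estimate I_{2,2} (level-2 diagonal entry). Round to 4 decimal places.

2.5659

I_{0,0} (trapezoid, 1 panel, h=1.2000): 2.254250
I_{1,0} (trapezoid, 2 panels, h=0.6000): 2.489213
I_{2,0} (trapezoid, 4 panels, h=0.3000): 2.546796
I_{1,1} = 2.489213 + (2.489213 − 2.254250)/3 = 2.567534
I_{2,1} = 2.546796 + (2.546796 − 2.489213)/3 = 2.565990
I_{2,2} = 2.565990 + (2.565990 − 2.567534)/15 = 2.565887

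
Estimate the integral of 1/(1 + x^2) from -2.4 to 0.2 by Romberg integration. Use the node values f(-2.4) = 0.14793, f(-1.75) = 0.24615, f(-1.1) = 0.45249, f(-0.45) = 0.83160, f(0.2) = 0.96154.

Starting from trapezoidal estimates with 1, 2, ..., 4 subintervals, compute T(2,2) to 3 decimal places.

T(0,0) (trapezoid, 1 panel, h=2.6000): 1.44231
T(1,0) (trapezoid, 2 panels, h=1.3000): 1.30939
T(2,0) (trapezoid, 4 panels, h=0.6500): 1.35523
T(1,1) = 1.30939 + (1.30939 − 1.44231)/3 = 1.26508
T(2,1) = 1.35523 + (1.35523 − 1.30939)/3 = 1.37051
T(2,2) = 1.37051 + (1.37051 − 1.26508)/15 = 1.37754

1.378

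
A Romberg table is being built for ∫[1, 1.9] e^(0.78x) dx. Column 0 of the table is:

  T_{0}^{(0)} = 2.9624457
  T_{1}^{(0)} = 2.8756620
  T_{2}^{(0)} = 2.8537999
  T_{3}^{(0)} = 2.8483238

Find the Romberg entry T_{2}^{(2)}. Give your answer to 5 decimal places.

T_{1}^{(1)} = 2.8756620 + (2.8756620 − 2.9624457)/3 = 2.8467341
T_{2}^{(1)} = 2.8537999 + (2.8537999 − 2.8756620)/3 = 2.8465125
T_{2}^{(2)} = (16·2.8465125 − 2.8467341) / 15 = 2.8464977
(Column j=1 coincides with Simpson's rule on the same nodes.)

2.84650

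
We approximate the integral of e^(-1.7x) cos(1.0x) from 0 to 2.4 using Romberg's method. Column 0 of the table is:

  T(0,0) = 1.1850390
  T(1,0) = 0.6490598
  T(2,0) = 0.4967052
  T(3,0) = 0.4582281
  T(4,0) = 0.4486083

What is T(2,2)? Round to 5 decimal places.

T(1,1) = (4·0.6490598 − 1.1850390) / 3 = 0.4704001
T(2,1) = (4·0.4967052 − 0.6490598) / 3 = 0.4459203
T(2,2) = 0.4459203 + (0.4459203 − 0.4704001)/15 = 0.4442883

0.44429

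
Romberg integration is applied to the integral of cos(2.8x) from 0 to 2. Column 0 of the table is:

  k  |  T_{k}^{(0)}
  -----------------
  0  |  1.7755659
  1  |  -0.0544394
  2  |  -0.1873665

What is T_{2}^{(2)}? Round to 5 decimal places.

-0.20282

T_{1}^{(1)} = -0.0544394 + (-0.0544394 − 1.7755659)/3 = -0.6644412
T_{2}^{(1)} = (4·(-0.1873665) − (-0.0544394)) / 3 = -0.2316755
T_{2}^{(2)} = -0.2316755 + (-0.2316755 − (-0.6644412))/15 = -0.2028245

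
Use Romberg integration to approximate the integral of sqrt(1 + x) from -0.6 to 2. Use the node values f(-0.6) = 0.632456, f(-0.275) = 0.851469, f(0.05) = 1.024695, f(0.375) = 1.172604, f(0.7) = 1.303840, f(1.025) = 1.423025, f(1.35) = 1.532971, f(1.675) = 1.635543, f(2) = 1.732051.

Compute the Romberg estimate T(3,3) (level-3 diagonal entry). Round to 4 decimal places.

3.2954

T(0,0) (trapezoid, 1 panel, h=2.6000): 3.073859
T(1,0) (trapezoid, 2 panels, h=1.3000): 3.231922
T(2,0) (trapezoid, 4 panels, h=0.6500): 3.278444
T(3,0) (trapezoid, 8 panels, h=0.3250): 3.291080
T(1,1) = 3.231922 + (3.231922 − 3.073859)/3 = 3.284610
T(2,1) = 3.278444 + (3.278444 − 3.231922)/3 = 3.293951
T(3,1) = 3.291080 + (3.291080 − 3.278444)/3 = 3.295292
T(2,2) = 3.293951 + (3.293951 − 3.284610)/15 = 3.294574
T(3,2) = 3.295292 + (3.295292 − 3.293951)/15 = 3.295381
T(3,3) = 3.295381 + (3.295381 − 3.294574)/63 = 3.295394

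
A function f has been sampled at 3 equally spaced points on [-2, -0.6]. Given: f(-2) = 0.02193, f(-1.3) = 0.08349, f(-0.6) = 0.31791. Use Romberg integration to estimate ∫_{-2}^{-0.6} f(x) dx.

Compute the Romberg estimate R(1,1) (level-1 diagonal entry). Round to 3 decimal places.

0.157

R(0,0) (trapezoid, 1 panel, h=1.4000): 0.23789
R(1,0) (trapezoid, 2 panels, h=0.7000): 0.17739
R(1,1) = 0.17739 + (0.17739 − 0.23789)/3 = 0.15722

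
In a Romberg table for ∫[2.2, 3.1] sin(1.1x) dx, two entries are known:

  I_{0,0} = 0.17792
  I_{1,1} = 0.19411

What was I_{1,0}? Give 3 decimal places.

0.190

From I_{1,1} = (4·I_{1,0} − I_{0,0})/3, solve for I_{1,0}:
4·I_{1,0} = 3·0.19411 + 0.17792 = 0.76025
I_{1,0} = 0.19006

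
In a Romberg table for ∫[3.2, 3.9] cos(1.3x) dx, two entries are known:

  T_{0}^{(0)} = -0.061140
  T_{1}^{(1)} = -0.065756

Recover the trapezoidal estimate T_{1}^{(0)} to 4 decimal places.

From T_{1}^{(1)} = (4·T_{1}^{(0)} − T_{0}^{(0)})/3, solve for T_{1}^{(0)}:
4·T_{1}^{(0)} = 3·(-0.065756) + (-0.061140) = -0.258408
T_{1}^{(0)} = -0.064602

-0.0646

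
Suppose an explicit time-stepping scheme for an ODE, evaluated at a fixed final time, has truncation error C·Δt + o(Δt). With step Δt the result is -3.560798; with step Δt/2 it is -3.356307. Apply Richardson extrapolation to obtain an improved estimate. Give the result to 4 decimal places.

The leading error scales as Δt; refining by a factor of 2 reduces it by 2^1 = 2.
Extrapolated value = (2·A(Δt/2) − A(Δt)) / (2 − 1)
= (2·(-3.356307) − (-3.560798)) / 1
= -3.151816 / 1 = -3.151816

-3.1518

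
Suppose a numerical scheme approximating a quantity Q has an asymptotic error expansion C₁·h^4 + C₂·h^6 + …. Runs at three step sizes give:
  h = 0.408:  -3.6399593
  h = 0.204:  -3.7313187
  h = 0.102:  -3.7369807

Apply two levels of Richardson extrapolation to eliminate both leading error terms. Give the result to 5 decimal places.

-3.73736

First eliminate the h^4 term (factor 2^4 = 16):
  B₁ = (16·(-3.7313187) − (-3.6399593))/15 = -3.7374093
  B₂ = (16·(-3.7369807) − (-3.7313187))/15 = -3.7373582
Then eliminate the h^6 term (factor 2^6 = 64):
  (64·(-3.7373582) − (-3.7374093))/63 = -3.7373574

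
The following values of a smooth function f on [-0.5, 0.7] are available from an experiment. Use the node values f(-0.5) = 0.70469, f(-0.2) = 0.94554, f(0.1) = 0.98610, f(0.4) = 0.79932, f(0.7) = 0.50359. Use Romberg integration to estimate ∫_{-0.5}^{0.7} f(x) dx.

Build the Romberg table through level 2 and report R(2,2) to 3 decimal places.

R(0,0) (trapezoid, 1 panel, h=1.2000): 0.72497
R(1,0) (trapezoid, 2 panels, h=0.6000): 0.95414
R(2,0) (trapezoid, 4 panels, h=0.3000): 1.00053
R(1,1) = 0.95414 + (0.95414 − 0.72497)/3 = 1.03053
R(2,1) = 1.00053 + (1.00053 − 0.95414)/3 = 1.01599
R(2,2) = 1.01599 + (1.01599 − 1.03053)/15 = 1.01502

1.015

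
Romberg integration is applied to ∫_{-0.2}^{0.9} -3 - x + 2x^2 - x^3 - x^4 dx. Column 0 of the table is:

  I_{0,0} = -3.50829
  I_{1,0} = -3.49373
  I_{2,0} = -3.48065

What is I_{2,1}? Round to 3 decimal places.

-3.476

I_{2,1} = (4·(-3.48065) − (-3.49373)) / 3 = -3.47629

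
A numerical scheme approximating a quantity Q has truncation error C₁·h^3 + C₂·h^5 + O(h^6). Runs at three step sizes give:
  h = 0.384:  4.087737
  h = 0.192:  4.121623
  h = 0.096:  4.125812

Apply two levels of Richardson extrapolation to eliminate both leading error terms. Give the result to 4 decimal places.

4.1264

First eliminate the h^3 term (factor 2^3 = 8):
  B₁ = (8·4.121623 − 4.087737)/7 = 4.126464
  B₂ = (8·4.125812 − 4.121623)/7 = 4.126410
Then eliminate the h^5 term (factor 2^5 = 32):
  (32·4.126410 − 4.126464)/31 = 4.126408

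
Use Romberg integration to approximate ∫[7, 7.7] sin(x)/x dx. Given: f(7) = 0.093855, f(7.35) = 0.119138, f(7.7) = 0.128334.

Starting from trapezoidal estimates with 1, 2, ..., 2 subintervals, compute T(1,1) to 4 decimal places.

0.0815

T(0,0) (trapezoid, 1 panel, h=0.7000): 0.077766
T(1,0) (trapezoid, 2 panels, h=0.3500): 0.080581
T(1,1) = 0.080581 + (0.080581 − 0.077766)/3 = 0.081519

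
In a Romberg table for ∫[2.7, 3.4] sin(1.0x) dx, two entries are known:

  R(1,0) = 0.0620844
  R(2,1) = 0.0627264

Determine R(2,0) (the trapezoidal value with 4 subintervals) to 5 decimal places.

From R(2,1) = (4·R(2,0) − R(1,0))/3, solve for R(2,0):
4·R(2,0) = 3·0.0627264 + 0.0620844 = 0.2502636
R(2,0) = 0.0625659

0.06257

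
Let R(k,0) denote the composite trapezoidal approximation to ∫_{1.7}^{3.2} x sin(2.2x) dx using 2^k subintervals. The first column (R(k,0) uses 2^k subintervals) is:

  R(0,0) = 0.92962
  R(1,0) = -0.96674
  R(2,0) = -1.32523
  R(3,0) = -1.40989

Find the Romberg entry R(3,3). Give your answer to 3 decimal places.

Richardson extrapolation on the trapezoidal column (denominator 4−1=3):
R(1,1) = -0.96674 + (-0.96674 − 0.92962)/3 = -1.59886
R(2,1) = (4·(-1.32523) − (-0.96674)) / 3 = -1.44473
R(3,1) = (4·(-1.40989) − (-1.32523)) / 3 = -1.43811
R(2,2) = (16·(-1.44473) − (-1.59886)) / 15 = -1.43445
R(3,2) = -1.43811 + (-1.43811 − (-1.44473))/15 = -1.43767
R(3,3) = (64·(-1.43767) − (-1.43445)) / 63 = -1.43772

-1.438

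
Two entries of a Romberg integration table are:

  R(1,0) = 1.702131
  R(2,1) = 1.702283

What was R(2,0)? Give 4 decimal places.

1.7022

From R(2,1) = (4·R(2,0) − R(1,0))/3, solve for R(2,0):
4·R(2,0) = 3·1.702283 + 1.702131 = 6.808980
R(2,0) = 1.702245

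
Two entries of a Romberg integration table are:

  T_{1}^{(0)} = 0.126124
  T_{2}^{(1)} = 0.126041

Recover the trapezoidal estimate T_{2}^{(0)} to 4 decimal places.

From T_{2}^{(1)} = (4·T_{2}^{(0)} − T_{1}^{(0)})/3, solve for T_{2}^{(0)}:
4·T_{2}^{(0)} = 3·0.126041 + 0.126124 = 0.504247
T_{2}^{(0)} = 0.126062

0.1261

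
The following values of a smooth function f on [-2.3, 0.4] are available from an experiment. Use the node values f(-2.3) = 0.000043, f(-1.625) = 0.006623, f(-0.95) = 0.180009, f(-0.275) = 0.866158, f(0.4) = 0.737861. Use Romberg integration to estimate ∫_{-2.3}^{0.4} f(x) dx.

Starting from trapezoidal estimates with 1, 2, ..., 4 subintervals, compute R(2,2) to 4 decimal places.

R(0,0) (trapezoid, 1 panel, h=2.7000): 0.996170
R(1,0) (trapezoid, 2 panels, h=1.3500): 0.741097
R(2,0) (trapezoid, 4 panels, h=0.6750): 0.959676
R(1,1) = 0.741097 + (0.741097 − 0.996170)/3 = 0.656073
R(2,1) = 0.959676 + (0.959676 − 0.741097)/3 = 1.032536
R(2,2) = 1.032536 + (1.032536 − 0.656073)/15 = 1.057634

1.0576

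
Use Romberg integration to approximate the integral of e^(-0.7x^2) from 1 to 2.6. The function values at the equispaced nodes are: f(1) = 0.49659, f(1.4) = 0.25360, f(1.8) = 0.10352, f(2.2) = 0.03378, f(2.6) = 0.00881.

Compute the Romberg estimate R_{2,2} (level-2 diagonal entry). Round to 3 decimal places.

0.248

R_{0,0} (trapezoid, 1 panel, h=1.6000): 0.40432
R_{1,0} (trapezoid, 2 panels, h=0.8000): 0.28498
R_{2,0} (trapezoid, 4 panels, h=0.4000): 0.25744
R_{1,1} = 0.28498 + (0.28498 − 0.40432)/3 = 0.24520
R_{2,1} = 0.25744 + (0.25744 − 0.28498)/3 = 0.24826
R_{2,2} = 0.24826 + (0.24826 − 0.24520)/15 = 0.24846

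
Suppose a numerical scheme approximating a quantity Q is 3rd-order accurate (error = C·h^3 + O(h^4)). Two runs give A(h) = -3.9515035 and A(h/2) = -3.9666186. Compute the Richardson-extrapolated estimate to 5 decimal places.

-3.96878

Extrapolated value = (8·A(h/2) − A(h)) / (8 − 1)
= (8·(-3.9666186) − (-3.9515035)) / 7
= -27.7814453 / 7 = -3.9687779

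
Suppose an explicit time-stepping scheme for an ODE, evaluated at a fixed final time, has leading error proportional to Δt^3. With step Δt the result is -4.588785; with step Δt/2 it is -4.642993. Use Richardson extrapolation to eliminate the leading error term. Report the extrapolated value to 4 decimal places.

The leading error scales as Δt^3; refining by a factor of 2 reduces it by 2^3 = 8.
Extrapolated value = (8·A(Δt/2) − A(Δt)) / (8 − 1)
= (8·(-4.642993) − (-4.588785)) / 7
= -32.555159 / 7 = -4.650737

-4.6507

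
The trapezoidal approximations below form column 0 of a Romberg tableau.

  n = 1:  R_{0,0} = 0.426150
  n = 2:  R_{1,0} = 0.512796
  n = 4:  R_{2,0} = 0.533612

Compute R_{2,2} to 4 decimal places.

0.5405

R_{1,1} = (4·0.512796 − 0.426150) / 3 = 0.541678
R_{2,1} = 0.533612 + (0.533612 − 0.512796)/3 = 0.540551
R_{2,2} = (16·0.540551 − 0.541678) / 15 = 0.540476
(Column j=1 coincides with Simpson's rule on the same nodes.)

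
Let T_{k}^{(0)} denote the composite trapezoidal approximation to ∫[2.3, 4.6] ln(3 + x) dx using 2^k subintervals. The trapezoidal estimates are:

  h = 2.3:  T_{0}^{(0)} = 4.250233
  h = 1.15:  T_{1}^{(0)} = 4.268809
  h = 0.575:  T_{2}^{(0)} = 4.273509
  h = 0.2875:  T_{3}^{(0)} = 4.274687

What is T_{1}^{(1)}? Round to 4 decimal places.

4.2750

Richardson extrapolation on the trapezoidal column (denominator 4−1=3):
T_{1}^{(1)} = (4·4.268809 − 4.250233) / 3 = 4.275001
(Column j=1 coincides with Simpson's rule on the same nodes.)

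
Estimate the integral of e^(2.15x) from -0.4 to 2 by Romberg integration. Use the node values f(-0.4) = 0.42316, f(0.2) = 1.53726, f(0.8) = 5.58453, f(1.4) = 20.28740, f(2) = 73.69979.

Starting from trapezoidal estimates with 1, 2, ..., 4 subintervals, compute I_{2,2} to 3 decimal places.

I_{0,0} (trapezoid, 1 panel, h=2.4000): 88.94754
I_{1,0} (trapezoid, 2 panels, h=1.2000): 51.17521
I_{2,0} (trapezoid, 4 panels, h=0.6000): 38.68240
I_{1,1} = 51.17521 + (51.17521 − 88.94754)/3 = 38.58443
I_{2,1} = 38.68240 + (38.68240 − 51.17521)/3 = 34.51813
I_{2,2} = 34.51813 + (34.51813 − 38.58443)/15 = 34.24704

34.247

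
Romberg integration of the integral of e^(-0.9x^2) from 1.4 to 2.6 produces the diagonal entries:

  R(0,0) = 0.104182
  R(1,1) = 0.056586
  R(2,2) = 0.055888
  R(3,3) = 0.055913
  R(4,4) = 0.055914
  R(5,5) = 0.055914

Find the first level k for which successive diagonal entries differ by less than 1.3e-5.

|R(1,1) − R(0,0)| = 0.047596 ≥ 1.3e-5
|R(2,2) − R(1,1)| = 0.000698 ≥ 1.3e-5
|R(3,3) − R(2,2)| = 0.000025 ≥ 1.3e-5
|R(4,4) − R(3,3)| = 0.000001 < 1.3e-5

k = 4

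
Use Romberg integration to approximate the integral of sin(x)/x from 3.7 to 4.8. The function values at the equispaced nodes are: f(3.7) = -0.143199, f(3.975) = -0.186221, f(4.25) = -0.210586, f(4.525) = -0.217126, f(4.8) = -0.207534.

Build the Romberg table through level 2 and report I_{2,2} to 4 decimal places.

I_{0,0} (trapezoid, 1 panel, h=1.1000): -0.192903
I_{1,0} (trapezoid, 2 panels, h=0.5500): -0.212274
I_{2,0} (trapezoid, 4 panels, h=0.2750): -0.217057
I_{1,1} = -0.212274 + (-0.212274 − (-0.192903))/3 = -0.218731
I_{2,1} = -0.217057 + (-0.217057 − (-0.212274))/3 = -0.218651
I_{2,2} = -0.218651 + (-0.218651 − (-0.218731))/15 = -0.218646

-0.2186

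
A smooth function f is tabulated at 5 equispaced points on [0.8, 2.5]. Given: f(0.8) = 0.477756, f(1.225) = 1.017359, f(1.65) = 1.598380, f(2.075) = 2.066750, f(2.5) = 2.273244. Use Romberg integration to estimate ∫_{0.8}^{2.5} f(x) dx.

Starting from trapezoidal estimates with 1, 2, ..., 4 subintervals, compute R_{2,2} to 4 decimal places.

2.5902

R_{0,0} (trapezoid, 1 panel, h=1.7000): 2.338350
R_{1,0} (trapezoid, 2 panels, h=0.8500): 2.527798
R_{2,0} (trapezoid, 4 panels, h=0.4250): 2.574645
R_{1,1} = 2.527798 + (2.527798 − 2.338350)/3 = 2.590947
R_{2,1} = 2.574645 + (2.574645 − 2.527798)/3 = 2.590261
R_{2,2} = 2.590261 + (2.590261 − 2.590947)/15 = 2.590215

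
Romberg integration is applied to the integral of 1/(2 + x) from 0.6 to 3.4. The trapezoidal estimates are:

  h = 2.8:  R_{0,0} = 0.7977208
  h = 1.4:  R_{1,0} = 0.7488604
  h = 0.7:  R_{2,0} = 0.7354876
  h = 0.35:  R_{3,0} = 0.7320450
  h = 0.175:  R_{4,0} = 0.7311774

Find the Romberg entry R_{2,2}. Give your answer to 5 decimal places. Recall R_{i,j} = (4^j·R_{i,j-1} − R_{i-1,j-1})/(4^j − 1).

0.73093

R_{1,1} = 0.7488604 + (0.7488604 − 0.7977208)/3 = 0.7325736
R_{2,1} = (4·0.7354876 − 0.7488604) / 3 = 0.7310300
R_{2,2} = 0.7310300 + (0.7310300 − 0.7325736)/15 = 0.7309271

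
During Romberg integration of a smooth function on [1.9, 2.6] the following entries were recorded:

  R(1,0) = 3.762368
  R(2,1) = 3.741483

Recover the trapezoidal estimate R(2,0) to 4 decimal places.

3.7467

From R(2,1) = (4·R(2,0) − R(1,0))/3, solve for R(2,0):
4·R(2,0) = 3·3.741483 + 3.762368 = 14.986817
R(2,0) = 3.746704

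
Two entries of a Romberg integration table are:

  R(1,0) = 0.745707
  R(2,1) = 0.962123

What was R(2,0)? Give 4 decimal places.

0.9080

From R(2,1) = (4·R(2,0) − R(1,0))/3, solve for R(2,0):
4·R(2,0) = 3·0.962123 + 0.745707 = 3.632076
R(2,0) = 0.908019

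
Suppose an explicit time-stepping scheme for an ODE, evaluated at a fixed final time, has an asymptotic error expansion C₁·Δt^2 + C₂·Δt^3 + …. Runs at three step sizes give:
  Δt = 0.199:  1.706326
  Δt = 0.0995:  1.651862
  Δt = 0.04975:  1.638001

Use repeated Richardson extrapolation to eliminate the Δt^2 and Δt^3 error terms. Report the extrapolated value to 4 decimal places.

First eliminate the Δt^2 term (factor 2^2 = 4):
  B₁ = (4·1.651862 − 1.706326)/3 = 1.633707
  B₂ = (4·1.638001 − 1.651862)/3 = 1.633381
Then eliminate the Δt^3 term (factor 2^3 = 8):
  (8·1.633381 − 1.633707)/7 = 1.633334

1.6333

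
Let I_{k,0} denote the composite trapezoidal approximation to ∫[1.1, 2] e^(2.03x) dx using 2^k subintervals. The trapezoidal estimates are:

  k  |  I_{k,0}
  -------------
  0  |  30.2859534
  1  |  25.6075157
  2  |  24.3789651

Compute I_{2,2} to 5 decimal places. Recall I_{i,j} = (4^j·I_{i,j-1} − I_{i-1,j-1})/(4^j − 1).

23.96421

I_{1,1} = 25.6075157 + (25.6075157 − 30.2859534)/3 = 24.0480365
I_{2,1} = 24.3789651 + (24.3789651 − 25.6075157)/3 = 23.9694482
I_{2,2} = 23.9694482 + (23.9694482 − 24.0480365)/15 = 23.9642090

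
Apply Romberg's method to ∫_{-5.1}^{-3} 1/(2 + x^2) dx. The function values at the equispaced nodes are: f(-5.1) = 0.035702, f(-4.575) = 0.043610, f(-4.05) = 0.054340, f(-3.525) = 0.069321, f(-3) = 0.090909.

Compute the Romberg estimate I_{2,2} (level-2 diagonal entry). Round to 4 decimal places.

0.1202

I_{0,0} (trapezoid, 1 panel, h=2.1000): 0.132942
I_{1,0} (trapezoid, 2 panels, h=1.0500): 0.123528
I_{2,0} (trapezoid, 4 panels, h=0.5250): 0.121053
I_{1,1} = 0.123528 + (0.123528 − 0.132942)/3 = 0.120390
I_{2,1} = 0.121053 + (0.121053 − 0.123528)/3 = 0.120228
I_{2,2} = 0.120228 + (0.120228 − 0.120390)/15 = 0.120217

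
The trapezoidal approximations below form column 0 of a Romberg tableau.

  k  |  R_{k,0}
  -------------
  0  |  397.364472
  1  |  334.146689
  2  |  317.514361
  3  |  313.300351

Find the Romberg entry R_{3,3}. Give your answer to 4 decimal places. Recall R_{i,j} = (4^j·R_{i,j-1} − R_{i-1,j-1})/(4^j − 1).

R_{1,1} = (4·334.146689 − 397.364472) / 3 = 313.074095
R_{2,1} = (4·317.514361 − 334.146689) / 3 = 311.970252
R_{3,1} = 313.300351 + (313.300351 − 317.514361)/3 = 311.895681
R_{2,2} = 311.970252 + (311.970252 − 313.074095)/15 = 311.896662
R_{3,2} = 311.895681 + (311.895681 − 311.970252)/15 = 311.890710
R_{3,3} = 311.890710 + (311.890710 − 311.896662)/63 = 311.890616

311.8906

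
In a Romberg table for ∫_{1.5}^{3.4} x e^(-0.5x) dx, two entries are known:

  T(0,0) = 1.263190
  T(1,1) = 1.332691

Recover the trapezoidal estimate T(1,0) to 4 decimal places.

From T(1,1) = (4·T(1,0) − T(0,0))/3, solve for T(1,0):
4·T(1,0) = 3·1.332691 + 1.263190 = 5.261263
T(1,0) = 1.315316

1.3153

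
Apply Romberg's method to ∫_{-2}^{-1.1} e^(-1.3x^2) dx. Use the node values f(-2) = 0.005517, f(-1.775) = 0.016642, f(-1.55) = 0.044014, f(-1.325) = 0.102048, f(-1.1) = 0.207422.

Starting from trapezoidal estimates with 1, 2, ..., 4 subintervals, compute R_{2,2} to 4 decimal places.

R_{0,0} (trapezoid, 1 panel, h=0.9000): 0.095823
R_{1,0} (trapezoid, 2 panels, h=0.4500): 0.067718
R_{2,0} (trapezoid, 4 panels, h=0.2250): 0.060564
R_{1,1} = 0.067718 + (0.067718 − 0.095823)/3 = 0.058350
R_{2,1} = 0.060564 + (0.060564 − 0.067718)/3 = 0.058179
R_{2,2} = 0.058179 + (0.058179 − 0.058350)/15 = 0.058168

0.0582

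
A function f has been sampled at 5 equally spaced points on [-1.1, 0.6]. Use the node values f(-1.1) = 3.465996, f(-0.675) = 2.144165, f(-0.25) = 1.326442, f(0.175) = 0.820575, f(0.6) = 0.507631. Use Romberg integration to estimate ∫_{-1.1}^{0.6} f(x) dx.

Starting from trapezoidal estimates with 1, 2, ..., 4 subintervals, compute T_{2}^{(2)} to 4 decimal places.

2.6181

T_{0}^{(0)} (trapezoid, 1 panel, h=1.7000): 3.377583
T_{1}^{(0)} (trapezoid, 2 panels, h=0.8500): 2.816267
T_{2}^{(0)} (trapezoid, 4 panels, h=0.4250): 2.668148
T_{1}^{(1)} = 2.816267 + (2.816267 − 3.377583)/3 = 2.629162
T_{2}^{(1)} = 2.668148 + (2.668148 − 2.816267)/3 = 2.618775
T_{2}^{(2)} = 2.618775 + (2.618775 − 2.629162)/15 = 2.618083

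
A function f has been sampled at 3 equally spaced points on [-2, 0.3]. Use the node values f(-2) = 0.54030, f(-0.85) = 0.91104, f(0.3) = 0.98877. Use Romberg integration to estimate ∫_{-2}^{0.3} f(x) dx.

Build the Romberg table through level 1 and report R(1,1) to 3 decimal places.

1.983

R(0,0) (trapezoid, 1 panel, h=2.3000): 1.75843
R(1,0) (trapezoid, 2 panels, h=1.1500): 1.92691
R(1,1) = 1.92691 + (1.92691 − 1.75843)/3 = 1.98307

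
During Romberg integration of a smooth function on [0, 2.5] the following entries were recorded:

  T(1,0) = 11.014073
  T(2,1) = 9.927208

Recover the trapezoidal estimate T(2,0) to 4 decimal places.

10.1989

From T(2,1) = (4·T(2,0) − T(1,0))/3, solve for T(2,0):
4·T(2,0) = 3·9.927208 + 11.014073 = 40.795697
T(2,0) = 10.198924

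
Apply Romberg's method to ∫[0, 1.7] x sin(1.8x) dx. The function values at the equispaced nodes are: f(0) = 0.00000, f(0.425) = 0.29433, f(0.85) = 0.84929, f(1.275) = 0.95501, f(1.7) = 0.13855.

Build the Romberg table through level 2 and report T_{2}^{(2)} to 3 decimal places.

T_{0}^{(0)} (trapezoid, 1 panel, h=1.7000): 0.11777
T_{1}^{(0)} (trapezoid, 2 panels, h=0.8500): 0.78078
T_{2}^{(0)} (trapezoid, 4 panels, h=0.4250): 0.92136
T_{1}^{(1)} = 0.78078 + (0.78078 − 0.11777)/3 = 1.00178
T_{2}^{(1)} = 0.92136 + (0.92136 − 0.78078)/3 = 0.96822
T_{2}^{(2)} = 0.96822 + (0.96822 − 1.00178)/15 = 0.96598

0.966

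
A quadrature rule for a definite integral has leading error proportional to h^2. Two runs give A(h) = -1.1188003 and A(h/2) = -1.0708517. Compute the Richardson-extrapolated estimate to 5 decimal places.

Extrapolated value = (4·A(h/2) − A(h)) / (4 − 1)
= (4·(-1.0708517) − (-1.1188003)) / 3
= -3.1646065 / 3 = -1.0548688

-1.05487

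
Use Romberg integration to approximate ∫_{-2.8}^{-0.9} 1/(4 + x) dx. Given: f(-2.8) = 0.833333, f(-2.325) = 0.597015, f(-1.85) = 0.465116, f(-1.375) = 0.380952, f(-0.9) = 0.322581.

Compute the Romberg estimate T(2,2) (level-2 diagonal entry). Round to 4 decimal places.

0.9493

T(0,0) (trapezoid, 1 panel, h=1.9000): 1.098118
T(1,0) (trapezoid, 2 panels, h=0.9500): 0.990919
T(2,0) (trapezoid, 4 panels, h=0.4750): 0.959994
T(1,1) = 0.990919 + (0.990919 − 1.098118)/3 = 0.955186
T(2,1) = 0.959994 + (0.959994 − 0.990919)/3 = 0.949686
T(2,2) = 0.949686 + (0.949686 − 0.955186)/15 = 0.949319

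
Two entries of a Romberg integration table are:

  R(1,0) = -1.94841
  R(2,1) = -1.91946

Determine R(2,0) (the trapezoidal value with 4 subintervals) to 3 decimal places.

-1.927

From R(2,1) = (4·R(2,0) − R(1,0))/3, solve for R(2,0):
4·R(2,0) = 3·(-1.91946) + (-1.94841) = -7.70679
R(2,0) = -1.92670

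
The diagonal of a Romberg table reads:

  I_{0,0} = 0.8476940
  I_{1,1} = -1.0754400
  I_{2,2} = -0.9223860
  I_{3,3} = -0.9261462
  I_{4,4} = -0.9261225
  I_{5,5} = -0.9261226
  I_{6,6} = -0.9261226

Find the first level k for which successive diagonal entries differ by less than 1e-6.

|I_{1,1} − I_{0,0}| = 1.9231340 ≥ 1e-6
|I_{2,2} − I_{1,1}| = 0.1530540 ≥ 1e-6
|I_{3,3} − I_{2,2}| = 0.0037602 ≥ 1e-6
|I_{4,4} − I_{3,3}| = 0.0000237 ≥ 1e-6
|I_{5,5} − I_{4,4}| = 0.0000001 < 1e-6

k = 5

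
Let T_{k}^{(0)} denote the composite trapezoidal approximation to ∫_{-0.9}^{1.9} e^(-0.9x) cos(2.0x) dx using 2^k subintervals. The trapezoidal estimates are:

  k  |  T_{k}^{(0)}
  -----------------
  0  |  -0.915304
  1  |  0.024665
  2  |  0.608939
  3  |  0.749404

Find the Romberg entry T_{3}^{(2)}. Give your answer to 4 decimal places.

T_{2}^{(1)} = 0.608939 + (0.608939 − 0.024665)/3 = 0.803697
T_{3}^{(1)} = 0.749404 + (0.749404 − 0.608939)/3 = 0.796226
T_{3}^{(2)} = (16·0.796226 − 0.803697) / 15 = 0.795728
(Column j=1 coincides with Simpson's rule on the same nodes.)

0.7957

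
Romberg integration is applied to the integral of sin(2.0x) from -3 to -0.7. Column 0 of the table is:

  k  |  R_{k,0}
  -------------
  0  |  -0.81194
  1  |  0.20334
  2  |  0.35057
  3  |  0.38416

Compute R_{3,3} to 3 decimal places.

0.395

Richardson extrapolation on the trapezoidal column (denominator 4−1=3):
R_{1,1} = (4·0.20334 − (-0.81194)) / 3 = 0.54177
R_{2,1} = 0.35057 + (0.35057 − 0.20334)/3 = 0.39965
R_{3,1} = (4·0.38416 − 0.35057) / 3 = 0.39536
R_{2,2} = (16·0.39965 − 0.54177) / 15 = 0.39018
R_{3,2} = (16·0.39536 − 0.39965) / 15 = 0.39507
R_{3,3} = 0.39507 + (0.39507 − 0.39018)/63 = 0.39515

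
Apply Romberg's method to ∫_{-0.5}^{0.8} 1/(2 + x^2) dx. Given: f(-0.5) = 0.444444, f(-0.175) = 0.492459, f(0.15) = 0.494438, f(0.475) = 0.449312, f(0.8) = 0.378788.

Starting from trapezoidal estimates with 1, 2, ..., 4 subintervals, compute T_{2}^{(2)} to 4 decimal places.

T_{0}^{(0)} (trapezoid, 1 panel, h=1.3000): 0.535101
T_{1}^{(0)} (trapezoid, 2 panels, h=0.6500): 0.588935
T_{2}^{(0)} (trapezoid, 4 panels, h=0.3250): 0.600543
T_{1}^{(1)} = 0.588935 + (0.588935 − 0.535101)/3 = 0.606880
T_{2}^{(1)} = 0.600543 + (0.600543 − 0.588935)/3 = 0.604412
T_{2}^{(2)} = 0.604412 + (0.604412 − 0.606880)/15 = 0.604247

0.6042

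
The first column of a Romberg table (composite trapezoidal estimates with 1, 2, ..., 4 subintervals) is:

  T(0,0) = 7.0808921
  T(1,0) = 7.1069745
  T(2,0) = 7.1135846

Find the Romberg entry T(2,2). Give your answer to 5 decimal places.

7.11580

Richardson extrapolation on the trapezoidal column (denominator 4−1=3):
T(1,1) = (4·7.1069745 − 7.0808921) / 3 = 7.1156686
T(2,1) = (4·7.1135846 − 7.1069745) / 3 = 7.1157880
T(2,2) = 7.1157880 + (7.1157880 − 7.1156686)/15 = 7.1157960
(Column j=1 coincides with Simpson's rule on the same nodes.)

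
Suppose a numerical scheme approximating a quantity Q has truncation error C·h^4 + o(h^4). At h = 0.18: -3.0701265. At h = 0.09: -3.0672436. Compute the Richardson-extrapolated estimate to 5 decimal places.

-3.06705

The leading error scales as h^4; refining by a factor of 2 reduces it by 2^4 = 16.
Extrapolated value = (16·A(h/2) − A(h)) / (16 − 1)
= (16·(-3.0672436) − (-3.0701265)) / 15
= -46.0057711 / 15 = -3.0670514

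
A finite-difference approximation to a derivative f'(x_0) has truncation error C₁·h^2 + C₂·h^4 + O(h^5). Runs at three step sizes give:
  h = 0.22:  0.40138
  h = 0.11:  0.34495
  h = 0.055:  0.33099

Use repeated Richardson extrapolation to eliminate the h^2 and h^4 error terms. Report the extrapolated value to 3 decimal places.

First eliminate the h^2 term (factor 2^2 = 4):
  B₁ = (4·0.34495 − 0.40138)/3 = 0.32614
  B₂ = (4·0.33099 − 0.34495)/3 = 0.32634
Then eliminate the h^4 term (factor 2^4 = 16):
  (16·0.32634 − 0.32614)/15 = 0.32635

0.326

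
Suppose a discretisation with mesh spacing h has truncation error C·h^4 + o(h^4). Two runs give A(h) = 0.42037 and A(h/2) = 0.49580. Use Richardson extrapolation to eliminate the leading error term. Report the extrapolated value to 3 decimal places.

The leading error scales as h^4; refining by a factor of 2 reduces it by 2^4 = 16.
Extrapolated value = (16·A(h/2) − A(h)) / (16 − 1)
= (16·0.49580 − 0.42037) / 15
= 7.51243 / 15 = 0.50083

0.501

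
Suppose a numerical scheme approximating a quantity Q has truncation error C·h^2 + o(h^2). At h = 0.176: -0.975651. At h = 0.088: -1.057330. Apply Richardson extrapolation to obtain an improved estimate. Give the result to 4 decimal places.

The leading error scales as h^2; refining by a factor of 2 reduces it by 2^2 = 4.
Extrapolated value = (4·A(h/2) − A(h)) / (4 − 1)
= (4·(-1.057330) − (-0.975651)) / 3
= -3.253669 / 3 = -1.084556

-1.0846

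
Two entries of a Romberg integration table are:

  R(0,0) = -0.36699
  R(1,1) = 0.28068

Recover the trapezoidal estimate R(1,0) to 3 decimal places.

From R(1,1) = (4·R(1,0) − R(0,0))/3, solve for R(1,0):
4·R(1,0) = 3·0.28068 + (-0.36699) = 0.47505
R(1,0) = 0.11876

0.119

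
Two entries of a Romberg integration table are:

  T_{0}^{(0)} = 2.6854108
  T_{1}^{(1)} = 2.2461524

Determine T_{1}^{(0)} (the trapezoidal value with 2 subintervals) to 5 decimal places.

From T_{1}^{(1)} = (4·T_{1}^{(0)} − T_{0}^{(0)})/3, solve for T_{1}^{(0)}:
4·T_{1}^{(0)} = 3·2.2461524 + 2.6854108 = 9.4238680
T_{1}^{(0)} = 2.3559670

2.35597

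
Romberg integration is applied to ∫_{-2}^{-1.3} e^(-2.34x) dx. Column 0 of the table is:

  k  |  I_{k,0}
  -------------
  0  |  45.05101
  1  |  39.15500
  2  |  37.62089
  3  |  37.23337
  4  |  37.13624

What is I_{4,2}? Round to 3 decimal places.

Richardson extrapolation on the trapezoidal column (denominator 4−1=3):
I_{3,1} = 37.23337 + (37.23337 − 37.62089)/3 = 37.10420
I_{4,1} = 37.13624 + (37.13624 − 37.23337)/3 = 37.10386
I_{4,2} = (16·37.10386 − 37.10420) / 15 = 37.10384

37.104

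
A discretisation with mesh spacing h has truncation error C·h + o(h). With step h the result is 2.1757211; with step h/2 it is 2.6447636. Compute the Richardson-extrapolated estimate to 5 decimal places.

3.11381

The leading error scales as h; refining by a factor of 2 reduces it by 2^1 = 2.
Extrapolated value = (2·A(h/2) − A(h)) / (2 − 1)
= (2·2.6447636 − 2.1757211) / 1
= 3.1138061 / 1 = 3.1138061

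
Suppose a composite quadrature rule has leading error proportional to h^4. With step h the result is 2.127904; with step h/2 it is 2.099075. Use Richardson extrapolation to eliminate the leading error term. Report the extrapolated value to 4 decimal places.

The leading error scales as h^4; refining by a factor of 2 reduces it by 2^4 = 16.
Extrapolated value = (16·A(h/2) − A(h)) / (16 − 1)
= (16·2.099075 − 2.127904) / 15
= 31.457296 / 15 = 2.097153

2.0972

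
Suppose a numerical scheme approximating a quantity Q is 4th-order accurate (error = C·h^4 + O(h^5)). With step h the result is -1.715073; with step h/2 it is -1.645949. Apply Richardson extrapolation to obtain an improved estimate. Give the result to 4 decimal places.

The leading error scales as h^4; refining by a factor of 2 reduces it by 2^4 = 16.
Extrapolated value = (16·A(h/2) − A(h)) / (16 − 1)
= (16·(-1.645949) − (-1.715073)) / 15
= -24.620111 / 15 = -1.641341

-1.6413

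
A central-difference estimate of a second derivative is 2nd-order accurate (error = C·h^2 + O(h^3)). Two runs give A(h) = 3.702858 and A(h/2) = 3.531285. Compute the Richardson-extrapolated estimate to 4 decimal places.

The leading error scales as h^2; refining by a factor of 2 reduces it by 2^2 = 4.
Extrapolated value = (4·A(h/2) − A(h)) / (4 − 1)
= (4·3.531285 − 3.702858) / 3
= 10.422282 / 3 = 3.474094

3.4741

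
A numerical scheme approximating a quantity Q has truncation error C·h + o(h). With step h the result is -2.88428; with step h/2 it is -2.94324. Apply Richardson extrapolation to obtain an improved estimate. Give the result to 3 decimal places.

Extrapolated value = (2·A(h/2) − A(h)) / (2 − 1)
= (2·(-2.94324) − (-2.88428)) / 1
= -3.00220 / 1 = -3.00220

-3.002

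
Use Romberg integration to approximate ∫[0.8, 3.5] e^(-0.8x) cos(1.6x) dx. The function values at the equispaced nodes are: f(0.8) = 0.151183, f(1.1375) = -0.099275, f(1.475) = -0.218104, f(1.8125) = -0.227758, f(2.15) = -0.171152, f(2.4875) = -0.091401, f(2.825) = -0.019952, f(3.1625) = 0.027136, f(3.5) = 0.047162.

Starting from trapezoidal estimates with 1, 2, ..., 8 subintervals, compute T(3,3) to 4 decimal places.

-0.2457

T(0,0) (trapezoid, 1 panel, h=2.7000): 0.267766
T(1,0) (trapezoid, 2 panels, h=1.3500): -0.097172
T(2,0) (trapezoid, 4 panels, h=0.6750): -0.209274
T(3,0) (trapezoid, 8 panels, h=0.3375): -0.236700
T(1,1) = -0.097172 + (-0.097172 − 0.267766)/3 = -0.218818
T(2,1) = -0.209274 + (-0.209274 − (-0.097172))/3 = -0.246641
T(3,1) = -0.236700 + (-0.236700 − (-0.209274))/3 = -0.245842
T(2,2) = -0.246641 + (-0.246641 − (-0.218818))/15 = -0.248496
T(3,2) = -0.245842 + (-0.245842 − (-0.246641))/15 = -0.245789
T(3,3) = -0.245789 + (-0.245789 − (-0.248496))/63 = -0.245746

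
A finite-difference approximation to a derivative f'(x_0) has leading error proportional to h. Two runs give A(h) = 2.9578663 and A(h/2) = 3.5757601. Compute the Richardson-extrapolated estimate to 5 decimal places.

4.19365

The leading error scales as h; refining by a factor of 2 reduces it by 2^1 = 2.
Extrapolated value = (2·A(h/2) − A(h)) / (2 − 1)
= (2·3.5757601 − 2.9578663) / 1
= 4.1936539 / 1 = 4.1936539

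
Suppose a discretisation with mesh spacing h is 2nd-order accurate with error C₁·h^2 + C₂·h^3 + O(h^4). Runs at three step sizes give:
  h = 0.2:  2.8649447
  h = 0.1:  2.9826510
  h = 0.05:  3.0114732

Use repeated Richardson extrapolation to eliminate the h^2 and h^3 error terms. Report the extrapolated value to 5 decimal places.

First eliminate the h^2 term (factor 2^2 = 4):
  B₁ = (4·2.9826510 − 2.8649447)/3 = 3.0218864
  B₂ = (4·3.0114732 − 2.9826510)/3 = 3.0210806
Then eliminate the h^3 term (factor 2^3 = 8):
  (8·3.0210806 − 3.0218864)/7 = 3.0209655

3.02097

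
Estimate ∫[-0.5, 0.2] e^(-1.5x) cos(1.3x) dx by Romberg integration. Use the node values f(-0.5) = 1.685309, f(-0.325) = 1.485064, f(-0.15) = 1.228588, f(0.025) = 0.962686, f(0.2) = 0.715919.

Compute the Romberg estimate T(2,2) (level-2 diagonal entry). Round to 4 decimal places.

0.8546

T(0,0) (trapezoid, 1 panel, h=0.7000): 0.840430
T(1,0) (trapezoid, 2 panels, h=0.3500): 0.850221
T(2,0) (trapezoid, 4 panels, h=0.1750): 0.853467
T(1,1) = 0.850221 + (0.850221 − 0.840430)/3 = 0.853485
T(2,1) = 0.853467 + (0.853467 − 0.850221)/3 = 0.854549
T(2,2) = 0.854549 + (0.854549 − 0.853485)/15 = 0.854620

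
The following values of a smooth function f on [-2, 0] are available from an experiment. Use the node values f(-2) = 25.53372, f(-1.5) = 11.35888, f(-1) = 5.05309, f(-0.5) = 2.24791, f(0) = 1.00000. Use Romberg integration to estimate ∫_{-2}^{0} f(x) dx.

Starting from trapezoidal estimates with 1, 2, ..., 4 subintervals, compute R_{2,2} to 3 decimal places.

R_{0,0} (trapezoid, 1 panel, h=2.0000): 26.53372
R_{1,0} (trapezoid, 2 panels, h=1.0000): 18.31995
R_{2,0} (trapezoid, 4 panels, h=0.5000): 15.96337
R_{1,1} = 18.31995 + (18.31995 − 26.53372)/3 = 15.58203
R_{2,1} = 15.96337 + (15.96337 − 18.31995)/3 = 15.17784
R_{2,2} = 15.17784 + (15.17784 − 15.58203)/15 = 15.15089

15.151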